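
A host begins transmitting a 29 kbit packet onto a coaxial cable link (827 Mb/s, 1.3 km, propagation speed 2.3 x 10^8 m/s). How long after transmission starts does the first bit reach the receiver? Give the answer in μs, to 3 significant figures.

5.65 μs

First bit experiences only propagation delay: d/s = 1300/2.3e+08 = 5.65 μs.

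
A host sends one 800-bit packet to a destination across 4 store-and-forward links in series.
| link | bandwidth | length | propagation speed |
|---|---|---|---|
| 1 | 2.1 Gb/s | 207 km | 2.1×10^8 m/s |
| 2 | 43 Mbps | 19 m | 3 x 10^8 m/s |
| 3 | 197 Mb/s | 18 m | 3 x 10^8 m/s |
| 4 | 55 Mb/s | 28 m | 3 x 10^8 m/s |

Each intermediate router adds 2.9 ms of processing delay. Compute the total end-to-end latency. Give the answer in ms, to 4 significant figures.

9.724 ms

Transmission delays (L/R per hop): 0.000380952, 0.0186047, 0.00406091, 0.0145455 ms; sum = 0.037592 ms.
Propagation delays (d/s per hop): 0.985714, 6.33333e-05, 6e-05, 9.33333e-05 ms; sum = 0.985931 ms.
Processing at 3 router(s): 3 × 2.9 ms = 8.7 ms.
End-to-end = 9.724 ms.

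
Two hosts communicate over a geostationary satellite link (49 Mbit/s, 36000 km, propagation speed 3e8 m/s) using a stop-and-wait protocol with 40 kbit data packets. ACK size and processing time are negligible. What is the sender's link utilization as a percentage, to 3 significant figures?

0.339 %

t_tx = L/R = 40000/49000000 = 0.000816327 s.
t_prop = 36000000/300000000 = 0.12 s; RTT = 0.24 s.
Cycle = t_tx + RTT = 0.240816 s.
Utilization = t_tx / cycle = 0.000816327/0.240816 = 0.339 %.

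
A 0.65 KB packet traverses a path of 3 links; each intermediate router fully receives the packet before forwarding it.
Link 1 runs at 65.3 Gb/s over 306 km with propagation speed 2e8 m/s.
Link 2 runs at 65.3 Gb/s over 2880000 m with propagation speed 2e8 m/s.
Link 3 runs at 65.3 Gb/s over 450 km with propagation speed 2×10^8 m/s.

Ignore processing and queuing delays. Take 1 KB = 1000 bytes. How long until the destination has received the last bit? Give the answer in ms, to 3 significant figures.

18.2 ms

L = 5200 bits.
Transmission delay per hop = L/R = 5200/65300000000 = 7.96325e-05 ms; 3 hops → 0.000238897 ms.
Propagation delays (d/s per hop): 1.53, 14.4, 2.25 ms; sum = 18.18 ms.
End-to-end = 18.2 ms.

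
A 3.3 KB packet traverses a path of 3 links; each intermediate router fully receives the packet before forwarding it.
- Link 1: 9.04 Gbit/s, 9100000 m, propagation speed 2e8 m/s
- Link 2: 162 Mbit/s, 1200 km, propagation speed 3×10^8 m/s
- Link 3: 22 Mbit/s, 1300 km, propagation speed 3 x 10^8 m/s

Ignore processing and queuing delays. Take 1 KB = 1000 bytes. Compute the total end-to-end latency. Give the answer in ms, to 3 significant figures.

L = 26400 bits.
Transmission delays (L/R per hop): 0.00292035, 0.162963, 1.2 ms; sum = 1.36588 ms.
Propagation delays (d/s per hop): 45.5, 4, 4.33333 ms; sum = 53.8333 ms.
End-to-end = 55.2 ms.

55.2 ms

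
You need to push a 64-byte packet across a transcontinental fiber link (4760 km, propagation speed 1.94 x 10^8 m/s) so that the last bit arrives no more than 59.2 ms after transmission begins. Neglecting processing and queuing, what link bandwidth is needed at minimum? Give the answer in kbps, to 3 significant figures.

L = 512 bits.
Propagation delay = 4760000 / 194000000 = 24.5361 ms.
Transmission budget = 59.2 − 24.5361 = 34.6639 ms.
R ≥ L / t_tx = 512 bits / 0.0346639 s = 14.8 kbps.

14.8 kbps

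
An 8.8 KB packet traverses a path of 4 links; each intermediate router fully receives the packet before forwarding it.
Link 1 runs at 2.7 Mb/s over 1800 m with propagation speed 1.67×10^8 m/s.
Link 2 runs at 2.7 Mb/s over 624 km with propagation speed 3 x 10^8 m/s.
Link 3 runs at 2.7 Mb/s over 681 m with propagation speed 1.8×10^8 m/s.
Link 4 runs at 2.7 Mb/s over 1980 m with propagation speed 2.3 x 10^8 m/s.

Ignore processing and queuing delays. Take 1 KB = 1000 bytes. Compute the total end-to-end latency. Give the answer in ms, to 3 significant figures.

106 ms

L = 70400 bits.
Transmission delay per hop = L/R = 70400/2700000 = 26.0741 ms; 4 hops → 104.296 ms.
Propagation delays (d/s per hop): 0.0107784, 2.08, 0.00378333, 0.0086087 ms; sum = 2.10317 ms.
End-to-end = 106 ms.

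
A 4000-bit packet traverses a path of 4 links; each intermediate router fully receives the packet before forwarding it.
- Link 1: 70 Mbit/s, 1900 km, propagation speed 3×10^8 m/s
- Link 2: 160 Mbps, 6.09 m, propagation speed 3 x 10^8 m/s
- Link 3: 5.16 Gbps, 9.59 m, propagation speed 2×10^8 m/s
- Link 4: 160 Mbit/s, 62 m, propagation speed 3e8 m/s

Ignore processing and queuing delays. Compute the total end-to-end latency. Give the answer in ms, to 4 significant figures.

Transmission delays (L/R per hop): 0.0571429, 0.025, 0.000775194, 0.025 ms; sum = 0.107918 ms.
Propagation delays (d/s per hop): 6.33333, 2.03e-05, 4.795e-05, 0.000206667 ms; sum = 6.33361 ms.
End-to-end = 6.442 ms.

6.442 ms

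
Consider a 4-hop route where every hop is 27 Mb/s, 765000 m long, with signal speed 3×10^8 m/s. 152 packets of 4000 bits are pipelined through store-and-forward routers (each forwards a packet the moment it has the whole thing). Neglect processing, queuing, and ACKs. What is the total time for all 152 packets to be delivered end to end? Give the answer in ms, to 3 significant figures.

33.2 ms

Per-hop transmission t_tx = L/R = 4000/27000000 = 0.148148 ms.
Per-hop propagation t_prop = 765000/300000000 = 2.55 ms.
Pipeline fill: first packet needs 4·t_tx to clear all hops; remaining 151 packets each add one t_tx.
Total = (4+152-1)·t_tx + 4·t_prop = 155·0.148148 + 4·2.55 = 33.2 ms.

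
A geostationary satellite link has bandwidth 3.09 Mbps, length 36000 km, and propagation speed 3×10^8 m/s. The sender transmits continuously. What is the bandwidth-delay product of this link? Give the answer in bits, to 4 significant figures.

Propagation delay = 36000000 / 300000000 = 0.12 s.
BDP = R × t_prop = 3090000 × 0.12 = 370800 bits.

370800 bits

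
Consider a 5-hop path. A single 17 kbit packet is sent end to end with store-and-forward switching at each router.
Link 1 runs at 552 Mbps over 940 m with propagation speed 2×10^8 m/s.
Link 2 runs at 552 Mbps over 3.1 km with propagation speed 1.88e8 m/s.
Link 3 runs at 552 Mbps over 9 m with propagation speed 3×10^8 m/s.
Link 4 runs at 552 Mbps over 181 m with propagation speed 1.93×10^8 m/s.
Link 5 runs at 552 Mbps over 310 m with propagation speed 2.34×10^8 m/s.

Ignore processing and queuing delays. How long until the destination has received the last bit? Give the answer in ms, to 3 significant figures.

0.177 ms

L = 17000 bits.
Transmission delay per hop = L/R = 17000/552000000 = 0.0307971 ms; 5 hops → 0.153986 ms.
Propagation delays (d/s per hop): 0.0047, 0.0164894, 3e-05, 0.000937824, 0.00132479 ms; sum = 0.023482 ms.
End-to-end = 0.177 ms.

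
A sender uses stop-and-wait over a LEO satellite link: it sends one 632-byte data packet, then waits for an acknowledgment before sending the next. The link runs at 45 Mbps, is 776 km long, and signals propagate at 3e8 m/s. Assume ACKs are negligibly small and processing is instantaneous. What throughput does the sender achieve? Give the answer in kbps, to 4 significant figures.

t_tx = L/R = 5056/45000000 = 0.000112356 s.
t_prop = 776000/300000000 = 0.00258667 s; RTT = 0.00517333 s.
Cycle = t_tx + RTT = 0.00528569 s.
Throughput = L / cycle = 5056 / 0.00528569 = 956.5 kbps.

956.5 kbps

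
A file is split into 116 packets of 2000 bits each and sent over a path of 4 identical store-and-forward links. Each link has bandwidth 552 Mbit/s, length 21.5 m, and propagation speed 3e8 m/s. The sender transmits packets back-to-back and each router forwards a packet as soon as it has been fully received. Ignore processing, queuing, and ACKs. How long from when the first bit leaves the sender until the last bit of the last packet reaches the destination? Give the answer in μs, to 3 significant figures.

Per-hop transmission t_tx = L/R = 2000/552000000 = 3.62319 μs.
Per-hop propagation t_prop = 21.5/300000000 = 0.0716667 μs.
Pipeline fill: first packet needs 4·t_tx to clear all hops; remaining 115 packets each add one t_tx.
Total = (4+116-1)·t_tx + 4·t_prop = 119·3.62319 + 4·0.0716667 = 431 μs.

431 μs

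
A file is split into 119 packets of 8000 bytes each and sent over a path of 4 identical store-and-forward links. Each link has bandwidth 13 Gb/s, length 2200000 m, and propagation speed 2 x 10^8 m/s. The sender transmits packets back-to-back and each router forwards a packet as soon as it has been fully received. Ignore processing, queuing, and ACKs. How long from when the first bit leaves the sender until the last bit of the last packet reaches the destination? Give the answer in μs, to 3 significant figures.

Per-hop transmission t_tx = L/R = 64000/13000000000 = 4.92308 μs.
Per-hop propagation t_prop = 2200000/200000000 = 11000 μs.
Pipeline fill: first packet needs 4·t_tx to clear all hops; remaining 118 packets each add one t_tx.
Total = (4+119-1)·t_tx + 4·t_prop = 122·4.92308 + 4·11000 = 44600 μs.

44600 μs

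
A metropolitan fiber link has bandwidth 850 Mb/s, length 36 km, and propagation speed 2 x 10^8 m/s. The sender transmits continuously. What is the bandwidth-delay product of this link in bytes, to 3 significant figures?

Propagation delay = 36000 / 200000000 = 0.00018 s.
BDP = R × t_prop = 850000000 × 0.00018 = 153000 bits.
In bytes: 153000/8 = 19100 bytes.

19100 bytes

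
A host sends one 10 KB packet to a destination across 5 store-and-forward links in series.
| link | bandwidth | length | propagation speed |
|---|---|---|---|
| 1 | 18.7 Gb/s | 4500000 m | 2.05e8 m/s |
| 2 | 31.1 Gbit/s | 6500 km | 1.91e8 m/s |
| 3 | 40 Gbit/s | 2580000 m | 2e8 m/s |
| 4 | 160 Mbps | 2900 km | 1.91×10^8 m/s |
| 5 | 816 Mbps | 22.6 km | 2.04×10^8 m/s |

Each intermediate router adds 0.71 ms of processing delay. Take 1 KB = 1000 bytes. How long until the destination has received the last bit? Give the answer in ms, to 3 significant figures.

L = 80000 bits.
Transmission delays (L/R per hop): 0.00427807, 0.00257235, 0.002, 0.5, 0.0980392 ms; sum = 0.60689 ms.
Propagation delays (d/s per hop): 21.9512, 34.0314, 12.9, 15.1832, 0.110784 ms; sum = 84.1767 ms.
Processing at 4 router(s): 4 × 0.71 ms = 2.84 ms.
End-to-end = 87.6 ms.

87.6 ms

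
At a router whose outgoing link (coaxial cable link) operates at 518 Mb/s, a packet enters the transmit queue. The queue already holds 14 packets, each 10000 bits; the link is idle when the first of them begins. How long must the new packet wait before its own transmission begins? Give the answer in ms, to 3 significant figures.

0.270 ms

Each queued packet: L/R = 10000/518000000 = 0.019305 ms.
14 queued → 0.27027 ms.
Queuing delay = 0.270 ms.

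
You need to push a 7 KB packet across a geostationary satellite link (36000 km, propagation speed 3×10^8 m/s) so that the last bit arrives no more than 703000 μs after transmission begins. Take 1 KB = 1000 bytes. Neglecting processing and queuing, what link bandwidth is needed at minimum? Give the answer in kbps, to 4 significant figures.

96.05 kbps

L = 56000 bits.
Propagation delay = 36000000 / 300000000 = 120000 μs.
Transmission budget = 703000 − 120000 = 583000 μs.
R ≥ L / t_tx = 56000 bits / 0.583 s = 96.05 kbps.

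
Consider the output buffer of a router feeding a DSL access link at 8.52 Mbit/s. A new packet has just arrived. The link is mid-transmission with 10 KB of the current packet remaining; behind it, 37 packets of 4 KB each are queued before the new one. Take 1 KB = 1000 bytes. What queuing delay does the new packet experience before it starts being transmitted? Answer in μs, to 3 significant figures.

148000 μs

Each queued packet: L/R = 32000/8520000 = 3755.87 μs.
37 queued → 138967 μs.
Plus remaining 80000 bits of current packet: 9389.67 μs.
Queuing delay = 148000 μs.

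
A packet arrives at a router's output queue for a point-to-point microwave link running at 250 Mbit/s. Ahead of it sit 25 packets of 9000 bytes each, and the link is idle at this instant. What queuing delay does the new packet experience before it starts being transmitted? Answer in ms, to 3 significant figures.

Each queued packet: L/R = 72000/250000000 = 0.288 ms.
25 queued → 7.2 ms.
Queuing delay = 7.20 ms.

7.20 ms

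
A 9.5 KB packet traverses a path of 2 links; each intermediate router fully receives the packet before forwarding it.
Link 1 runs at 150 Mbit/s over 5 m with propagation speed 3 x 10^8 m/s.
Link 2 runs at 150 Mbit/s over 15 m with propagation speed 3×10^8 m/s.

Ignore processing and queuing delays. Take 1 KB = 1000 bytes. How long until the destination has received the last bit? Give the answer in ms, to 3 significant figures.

L = 76000 bits.
Transmission delay per hop = L/R = 76000/150000000 = 0.506667 ms; 2 hops → 1.01333 ms.
Propagation delays (d/s per hop): 1.66667e-05, 5e-05 ms; sum = 6.66667e-05 ms.
End-to-end = 1.01 ms.

1.01 ms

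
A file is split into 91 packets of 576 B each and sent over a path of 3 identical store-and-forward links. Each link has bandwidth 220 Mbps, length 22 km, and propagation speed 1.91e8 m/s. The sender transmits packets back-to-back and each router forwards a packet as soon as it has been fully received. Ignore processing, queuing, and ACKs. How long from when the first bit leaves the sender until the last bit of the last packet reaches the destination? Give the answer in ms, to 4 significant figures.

Per-hop transmission t_tx = L/R = 4608/220000000 = 0.0209455 ms.
Per-hop propagation t_prop = 22000/191000000 = 0.115183 ms.
Pipeline fill: first packet needs 3·t_tx to clear all hops; remaining 90 packets each add one t_tx.
Total = (3+91-1)·t_tx + 3·t_prop = 93·0.0209455 + 3·0.115183 = 2.293 ms.

2.293 ms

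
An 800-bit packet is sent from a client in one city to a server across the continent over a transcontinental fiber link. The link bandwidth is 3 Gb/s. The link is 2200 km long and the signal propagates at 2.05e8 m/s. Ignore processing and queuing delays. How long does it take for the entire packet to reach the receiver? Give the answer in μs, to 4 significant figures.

Transmission delay = L/R = 800 / 3000000000 = 0.266667 μs.
Propagation delay = d/s = 2200000 m / 2.05e+08 m/s = 10731.7 μs.
Total = 10730 μs.

10730 μs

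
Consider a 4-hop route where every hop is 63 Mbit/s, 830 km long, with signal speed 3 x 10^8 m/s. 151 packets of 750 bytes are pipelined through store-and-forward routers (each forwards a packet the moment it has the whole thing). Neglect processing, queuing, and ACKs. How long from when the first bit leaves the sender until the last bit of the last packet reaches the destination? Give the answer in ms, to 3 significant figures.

Per-hop transmission t_tx = L/R = 6000/63000000 = 0.0952381 ms.
Per-hop propagation t_prop = 830000/300000000 = 2.76667 ms.
Pipeline fill: first packet needs 4·t_tx to clear all hops; remaining 150 packets each add one t_tx.
Total = (4+151-1)·t_tx + 4·t_prop = 154·0.0952381 + 4·2.76667 = 25.7 ms.

25.7 ms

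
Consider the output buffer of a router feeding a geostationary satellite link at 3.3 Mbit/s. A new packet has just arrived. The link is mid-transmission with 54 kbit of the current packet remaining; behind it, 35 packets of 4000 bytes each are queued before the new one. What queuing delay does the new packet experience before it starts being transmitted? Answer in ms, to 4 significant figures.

Each queued packet: L/R = 32000/3300000 = 9.69697 ms.
35 queued → 339.394 ms.
Plus remaining 54000 bits of current packet: 16.3636 ms.
Queuing delay = 355.8 ms.

355.8 ms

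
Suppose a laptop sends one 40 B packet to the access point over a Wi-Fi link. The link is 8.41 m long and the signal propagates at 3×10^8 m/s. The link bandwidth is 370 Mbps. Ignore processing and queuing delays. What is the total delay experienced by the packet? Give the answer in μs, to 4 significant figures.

0.8929 μs

L = 40 × 8 = 320 bits.
Transmission delay = L/R = 320 / 370000000 = 0.864865 μs.
Propagation delay = d/s = 8.41 m / 300000000 m/s = 0.0280333 μs.
Total = 0.8929 μs.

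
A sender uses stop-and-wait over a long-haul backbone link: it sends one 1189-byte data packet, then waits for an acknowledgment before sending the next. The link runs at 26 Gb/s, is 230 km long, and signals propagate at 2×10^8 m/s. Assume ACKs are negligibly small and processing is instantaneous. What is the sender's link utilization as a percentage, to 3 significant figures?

0.0159 %

t_tx = L/R = 9512/26000000000 = 3.65846e-07 s.
t_prop = 230000/200000000 = 0.00115 s; RTT = 0.0023 s.
Cycle = t_tx + RTT = 0.00230037 s.
Utilization = t_tx / cycle = 3.65846e-07/0.00230037 = 0.0159 %.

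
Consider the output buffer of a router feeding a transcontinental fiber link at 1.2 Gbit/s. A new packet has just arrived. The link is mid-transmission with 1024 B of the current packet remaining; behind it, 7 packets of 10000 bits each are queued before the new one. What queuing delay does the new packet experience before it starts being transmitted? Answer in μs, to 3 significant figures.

Each queued packet: L/R = 10000/1200000000 = 8.33333 μs.
7 queued → 58.3333 μs.
Plus remaining 8192 bits of current packet: 6.82667 μs.
Queuing delay = 65.2 μs.

65.2 μs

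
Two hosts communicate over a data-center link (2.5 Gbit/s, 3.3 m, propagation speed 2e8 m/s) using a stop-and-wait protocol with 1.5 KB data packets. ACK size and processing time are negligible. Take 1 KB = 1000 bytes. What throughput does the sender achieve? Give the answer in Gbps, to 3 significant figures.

t_tx = L/R = 12000/2500000000 = 4.8e-06 s.
t_prop = 3.3/200000000 = 1.65e-08 s; RTT = 3.3e-08 s.
Cycle = t_tx + RTT = 4.833e-06 s.
Throughput = L / cycle = 12000 / 4.833e-06 = 2.48 Gbps.

2.48 Gbps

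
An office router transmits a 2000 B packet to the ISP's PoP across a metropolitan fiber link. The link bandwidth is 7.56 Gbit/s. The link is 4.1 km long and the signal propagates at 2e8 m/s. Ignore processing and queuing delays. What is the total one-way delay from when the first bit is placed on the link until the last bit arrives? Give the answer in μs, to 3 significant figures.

22.6 μs

L = 2000 × 8 = 16000 bits.
Transmission delay = L/R = 16000 / 7560000000 = 2.1164 μs.
Propagation delay = d/s = 4100 m / 200000000 m/s = 20.5 μs.
Total = 22.6 μs.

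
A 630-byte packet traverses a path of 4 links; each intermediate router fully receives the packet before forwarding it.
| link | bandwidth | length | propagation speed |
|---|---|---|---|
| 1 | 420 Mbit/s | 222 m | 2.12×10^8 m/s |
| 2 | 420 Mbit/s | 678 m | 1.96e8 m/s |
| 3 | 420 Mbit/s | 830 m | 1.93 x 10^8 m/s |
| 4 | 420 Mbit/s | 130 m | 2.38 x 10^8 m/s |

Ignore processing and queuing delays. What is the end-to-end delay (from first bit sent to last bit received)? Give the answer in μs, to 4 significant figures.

57.35 μs

L = 630 × 8 = 5040 bits.
Transmission delay per hop = L/R = 5040/420000000 = 12 μs; 4 hops → 48 μs.
Propagation delays (d/s per hop): 1.04717, 3.45918, 4.30052, 0.546218 μs; sum = 9.35309 μs.
End-to-end = 57.35 μs.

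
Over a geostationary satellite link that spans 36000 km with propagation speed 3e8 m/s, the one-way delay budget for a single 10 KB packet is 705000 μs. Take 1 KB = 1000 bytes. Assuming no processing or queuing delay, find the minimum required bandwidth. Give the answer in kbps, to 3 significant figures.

137 kbps

L = 80000 bits.
Propagation delay = 36000000 / 300000000 = 120000 μs.
Transmission budget = 705000 − 120000 = 585000 μs.
R ≥ L / t_tx = 80000 bits / 0.585 s = 137 kbps.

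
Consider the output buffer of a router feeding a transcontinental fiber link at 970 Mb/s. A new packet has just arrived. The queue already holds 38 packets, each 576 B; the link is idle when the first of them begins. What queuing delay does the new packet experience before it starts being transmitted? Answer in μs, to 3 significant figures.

181 μs

Each queued packet: L/R = 4608/970000000 = 4.75052 μs.
38 queued → 180.52 μs.
Queuing delay = 181 μs.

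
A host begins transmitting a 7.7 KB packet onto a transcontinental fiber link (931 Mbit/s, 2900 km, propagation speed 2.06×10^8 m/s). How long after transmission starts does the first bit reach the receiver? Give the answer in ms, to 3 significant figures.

14.1 ms

First bit experiences only propagation delay: d/s = 2900000/206000000 = 14.1 ms.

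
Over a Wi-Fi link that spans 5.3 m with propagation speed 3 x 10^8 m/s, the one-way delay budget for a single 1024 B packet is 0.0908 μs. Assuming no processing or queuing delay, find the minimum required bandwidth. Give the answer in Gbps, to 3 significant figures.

L = 8192 bits.
Propagation delay = 5.3 / 300000000 = 0.0176667 μs.
Transmission budget = 0.0908 − 0.0176667 = 0.0731333 μs.
R ≥ L / t_tx = 8192 bits / 7.31333e-08 s = 112 Gbps.

112 Gbps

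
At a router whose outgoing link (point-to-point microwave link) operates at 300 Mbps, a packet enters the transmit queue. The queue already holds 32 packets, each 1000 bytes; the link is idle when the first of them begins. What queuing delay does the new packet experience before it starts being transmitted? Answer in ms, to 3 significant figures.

0.853 ms

Each queued packet: L/R = 8000/300000000 = 0.0266667 ms.
32 queued → 0.853333 ms.
Queuing delay = 0.853 ms.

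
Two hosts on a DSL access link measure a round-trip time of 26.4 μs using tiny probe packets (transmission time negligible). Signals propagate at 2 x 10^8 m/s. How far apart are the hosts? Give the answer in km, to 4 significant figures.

2.640 km

One-way propagation = RTT/2 = 13.2 μs.
d = s × t = 200000000 × 1.32e-05 = 2.640 km.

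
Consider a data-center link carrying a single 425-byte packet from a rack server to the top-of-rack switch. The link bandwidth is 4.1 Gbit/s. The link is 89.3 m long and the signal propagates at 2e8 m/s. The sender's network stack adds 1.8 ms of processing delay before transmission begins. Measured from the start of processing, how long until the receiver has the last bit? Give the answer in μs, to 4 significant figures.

L = 425 × 8 = 3400 bits.
Transmission delay = L/R = 3400 / 4.1e+09 = 0.829268 μs.
Propagation delay = d/s = 89.3 m / 200000000 m/s = 0.4465 μs.
Plus processing delay 1.8 ms = 1800 μs.
Total = 1801 μs.

1801 μs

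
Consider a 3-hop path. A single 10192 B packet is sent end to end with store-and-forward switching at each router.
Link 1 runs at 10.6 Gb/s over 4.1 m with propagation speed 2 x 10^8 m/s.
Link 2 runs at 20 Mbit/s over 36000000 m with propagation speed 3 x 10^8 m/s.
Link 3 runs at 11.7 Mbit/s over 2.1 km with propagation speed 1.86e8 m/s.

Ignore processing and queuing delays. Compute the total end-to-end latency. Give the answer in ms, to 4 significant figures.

131.1 ms

L = 10192 × 8 = 81536 bits.
Transmission delays (L/R per hop): 0.00769208, 4.0768, 6.96889 ms; sum = 11.0534 ms.
Propagation delays (d/s per hop): 2.05e-05, 120, 0.0112903 ms; sum = 120.011 ms.
End-to-end = 131.1 ms.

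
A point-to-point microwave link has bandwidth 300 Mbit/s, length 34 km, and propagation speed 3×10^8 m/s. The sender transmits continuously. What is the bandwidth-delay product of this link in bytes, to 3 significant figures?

4250 bytes

Propagation delay = 34000 / 300000000 = 0.000113333 s.
BDP = R × t_prop = 300000000 × 0.000113333 = 34000 bits.
In bytes: 34000/8 = 4250 bytes.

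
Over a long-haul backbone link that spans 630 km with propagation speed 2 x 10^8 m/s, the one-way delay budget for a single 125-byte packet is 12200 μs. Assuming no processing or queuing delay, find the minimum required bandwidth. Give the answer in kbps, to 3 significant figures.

110 kbps

L = 1000 bits.
Propagation delay = 630000 / 200000000 = 3150 μs.
Transmission budget = 12200 − 3150 = 9050 μs.
R ≥ L / t_tx = 1000 bits / 0.00905 s = 110 kbps.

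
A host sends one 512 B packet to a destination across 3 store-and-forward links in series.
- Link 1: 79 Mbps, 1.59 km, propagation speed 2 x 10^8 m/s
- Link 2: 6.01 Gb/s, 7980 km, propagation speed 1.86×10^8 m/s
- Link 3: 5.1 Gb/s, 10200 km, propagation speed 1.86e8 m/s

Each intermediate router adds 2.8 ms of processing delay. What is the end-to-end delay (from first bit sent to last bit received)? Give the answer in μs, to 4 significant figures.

L = 512 × 8 = 4096 bits.
Transmission delays (L/R per hop): 51.8481, 0.681531, 0.803137 μs; sum = 53.3328 μs.
Propagation delays (d/s per hop): 7.95, 42903.2, 54838.7 μs; sum = 97749.9 μs.
Processing at 2 router(s): 2 × 2.8 ms = 5600 μs.
End-to-end = 103400 μs.

103400 μs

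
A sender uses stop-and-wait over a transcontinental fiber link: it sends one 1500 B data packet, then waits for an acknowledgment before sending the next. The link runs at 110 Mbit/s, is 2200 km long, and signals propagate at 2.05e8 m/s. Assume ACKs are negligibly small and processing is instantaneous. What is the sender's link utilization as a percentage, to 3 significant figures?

0.506 %

t_tx = L/R = 12000/110000000 = 0.000109091 s.
t_prop = 2200000/2.05e+08 = 0.0107317 s; RTT = 0.0214634 s.
Cycle = t_tx + RTT = 0.0215725 s.
Utilization = t_tx / cycle = 0.000109091/0.0215725 = 0.506 %.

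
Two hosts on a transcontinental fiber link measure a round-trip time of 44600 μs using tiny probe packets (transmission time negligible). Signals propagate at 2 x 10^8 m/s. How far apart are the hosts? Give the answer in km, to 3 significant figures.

4460 km

One-way propagation = RTT/2 = 22300 μs.
d = s × t = 200000000 × 0.0223 = 4460 km.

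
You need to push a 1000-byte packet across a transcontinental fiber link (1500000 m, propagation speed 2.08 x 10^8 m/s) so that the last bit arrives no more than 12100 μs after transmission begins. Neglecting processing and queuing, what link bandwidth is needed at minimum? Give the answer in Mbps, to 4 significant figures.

1.637 Mbps

L = 8000 bits.
Propagation delay = 1500000 / 208000000 = 7211.54 μs.
Transmission budget = 12100 − 7211.54 = 4888.46 μs.
R ≥ L / t_tx = 8000 bits / 0.00488846 s = 1.637 Mbps.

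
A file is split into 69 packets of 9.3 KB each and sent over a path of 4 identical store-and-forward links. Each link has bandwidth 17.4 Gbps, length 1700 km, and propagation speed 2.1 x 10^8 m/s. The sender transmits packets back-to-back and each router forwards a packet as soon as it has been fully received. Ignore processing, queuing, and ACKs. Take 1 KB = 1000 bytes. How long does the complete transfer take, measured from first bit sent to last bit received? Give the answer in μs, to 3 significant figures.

32700 μs

Per-hop transmission t_tx = L/R = 74400/17400000000 = 4.27586 μs.
Per-hop propagation t_prop = 1700000/210000000 = 8095.24 μs.
Pipeline fill: first packet needs 4·t_tx to clear all hops; remaining 68 packets each add one t_tx.
Total = (4+69-1)·t_tx + 4·t_prop = 72·4.27586 + 4·8095.24 = 32700 μs.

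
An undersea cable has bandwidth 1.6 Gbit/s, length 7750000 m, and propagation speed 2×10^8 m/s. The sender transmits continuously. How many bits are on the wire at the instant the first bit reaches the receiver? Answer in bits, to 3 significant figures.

62000000 bits

Propagation delay = 7750000 / 200000000 = 0.03875 s.
BDP = R × t_prop = 1600000000 × 0.03875 = 62000000 bits.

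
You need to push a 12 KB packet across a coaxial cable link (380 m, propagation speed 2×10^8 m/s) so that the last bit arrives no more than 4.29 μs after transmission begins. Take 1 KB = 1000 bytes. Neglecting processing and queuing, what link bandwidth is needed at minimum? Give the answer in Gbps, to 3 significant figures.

L = 96000 bits.
Propagation delay = 380 / 200000000 = 1.9 μs.
Transmission budget = 4.29 − 1.9 = 2.39 μs.
R ≥ L / t_tx = 96000 bits / 2.39e-06 s = 40.2 Gbps.

40.2 Gbps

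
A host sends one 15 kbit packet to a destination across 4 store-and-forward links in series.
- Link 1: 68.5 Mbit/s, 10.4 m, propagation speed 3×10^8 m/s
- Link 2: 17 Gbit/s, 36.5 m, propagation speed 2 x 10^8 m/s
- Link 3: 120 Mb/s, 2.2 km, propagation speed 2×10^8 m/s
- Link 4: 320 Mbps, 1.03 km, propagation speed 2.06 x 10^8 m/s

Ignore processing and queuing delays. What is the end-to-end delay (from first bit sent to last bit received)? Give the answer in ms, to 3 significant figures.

0.408 ms

L = 15000 bits.
Transmission delays (L/R per hop): 0.218978, 0.000882353, 0.125, 0.046875 ms; sum = 0.391735 ms.
Propagation delays (d/s per hop): 3.46667e-05, 0.0001825, 0.011, 0.005 ms; sum = 0.0162172 ms.
End-to-end = 0.408 ms.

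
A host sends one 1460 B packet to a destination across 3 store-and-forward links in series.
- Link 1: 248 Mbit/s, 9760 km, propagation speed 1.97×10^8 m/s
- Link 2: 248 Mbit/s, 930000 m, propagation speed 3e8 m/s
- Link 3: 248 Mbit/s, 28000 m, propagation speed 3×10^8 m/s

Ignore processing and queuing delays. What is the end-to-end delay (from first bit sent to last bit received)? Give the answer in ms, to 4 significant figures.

L = 1460 × 8 = 11680 bits.
Transmission delay per hop = L/R = 11680/248000000 = 0.0470968 ms; 3 hops → 0.14129 ms.
Propagation delays (d/s per hop): 49.5431, 3.1, 0.0933333 ms; sum = 52.7365 ms.
End-to-end = 52.88 ms.

52.88 ms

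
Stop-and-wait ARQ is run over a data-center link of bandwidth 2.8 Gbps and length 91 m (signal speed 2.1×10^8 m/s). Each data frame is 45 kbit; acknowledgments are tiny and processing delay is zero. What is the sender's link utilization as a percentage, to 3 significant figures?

t_tx = L/R = 45000/2800000000 = 1.60714e-05 s.
t_prop = 91/210000000 = 4.33333e-07 s; RTT = 8.66667e-07 s.
Cycle = t_tx + RTT = 1.69381e-05 s.
Utilization = t_tx / cycle = 1.60714e-05/1.69381e-05 = 94.9 %.

94.9 %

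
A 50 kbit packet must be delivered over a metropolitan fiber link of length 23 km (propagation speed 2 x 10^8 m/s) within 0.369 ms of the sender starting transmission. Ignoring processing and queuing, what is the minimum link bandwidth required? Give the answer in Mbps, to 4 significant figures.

Propagation delay = 23000 / 200000000 = 0.115 ms.
Transmission budget = 0.369 − 0.115 = 0.254 ms.
R ≥ L / t_tx = 50000 bits / 0.000254 s = 196.9 Mbps.

196.9 Mbps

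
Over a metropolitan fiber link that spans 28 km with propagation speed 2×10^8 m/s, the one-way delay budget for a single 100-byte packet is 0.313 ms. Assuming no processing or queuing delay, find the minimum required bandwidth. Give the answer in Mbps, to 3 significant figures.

4.62 Mbps

L = 800 bits.
Propagation delay = 28000 / 200000000 = 0.14 ms.
Transmission budget = 0.313 − 0.14 = 0.173 ms.
R ≥ L / t_tx = 800 bits / 0.000173 s = 4.62 Mbps.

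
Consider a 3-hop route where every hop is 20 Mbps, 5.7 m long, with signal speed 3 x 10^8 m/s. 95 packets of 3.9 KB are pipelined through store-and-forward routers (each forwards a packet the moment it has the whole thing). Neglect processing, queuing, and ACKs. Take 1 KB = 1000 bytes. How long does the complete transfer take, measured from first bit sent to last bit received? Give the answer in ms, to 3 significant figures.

151 ms

Per-hop transmission t_tx = L/R = 31200/20000000 = 1.56 ms.
Per-hop propagation t_prop = 5.7/300000000 = 1.9e-05 ms.
Pipeline fill: first packet needs 3·t_tx to clear all hops; remaining 94 packets each add one t_tx.
Total = (3+95-1)·t_tx + 3·t_prop = 97·1.56 + 3·1.9e-05 = 151 ms.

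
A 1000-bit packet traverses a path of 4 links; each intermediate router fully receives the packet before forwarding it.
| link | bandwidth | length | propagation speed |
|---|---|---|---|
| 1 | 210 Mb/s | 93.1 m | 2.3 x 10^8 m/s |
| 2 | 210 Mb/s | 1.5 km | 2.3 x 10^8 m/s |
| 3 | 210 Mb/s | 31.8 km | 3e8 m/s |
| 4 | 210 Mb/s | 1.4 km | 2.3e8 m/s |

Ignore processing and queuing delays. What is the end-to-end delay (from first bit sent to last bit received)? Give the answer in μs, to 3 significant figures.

Transmission delay per hop = L/R = 1000/210000000 = 4.7619 μs; 4 hops → 19.0476 μs.
Propagation delays (d/s per hop): 0.404783, 6.52174, 106, 6.08696 μs; sum = 119.013 μs.
End-to-end = 138 μs.

138 μs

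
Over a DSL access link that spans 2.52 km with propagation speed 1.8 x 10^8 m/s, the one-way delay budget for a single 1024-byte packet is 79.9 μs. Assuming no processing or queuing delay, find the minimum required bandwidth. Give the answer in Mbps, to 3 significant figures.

124 Mbps

L = 8192 bits.
Propagation delay = 2520 / 180000000 = 14 μs.
Transmission budget = 79.9 − 14 = 65.9 μs.
R ≥ L / t_tx = 8192 bits / 6.59e-05 s = 124 Mbps.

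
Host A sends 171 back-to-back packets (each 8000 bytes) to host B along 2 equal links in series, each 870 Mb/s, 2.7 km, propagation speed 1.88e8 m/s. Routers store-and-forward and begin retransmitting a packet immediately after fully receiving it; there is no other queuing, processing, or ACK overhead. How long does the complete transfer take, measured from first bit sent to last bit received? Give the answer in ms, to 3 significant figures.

12.7 ms

Per-hop transmission t_tx = L/R = 64000/870000000 = 0.0735632 ms.
Per-hop propagation t_prop = 2700/188000000 = 0.0143617 ms.
Pipeline fill: first packet needs 2·t_tx to clear all hops; remaining 170 packets each add one t_tx.
Total = (2+171-1)·t_tx + 2·t_prop = 172·0.0735632 + 2·0.0143617 = 12.7 ms.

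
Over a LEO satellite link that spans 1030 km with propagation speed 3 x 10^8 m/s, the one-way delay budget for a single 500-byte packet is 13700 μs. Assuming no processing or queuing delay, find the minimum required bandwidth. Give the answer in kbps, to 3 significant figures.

L = 4000 bits.
Propagation delay = 1030000 / 300000000 = 3433.33 μs.
Transmission budget = 13700 − 3433.33 = 10266.7 μs.
R ≥ L / t_tx = 4000 bits / 0.0102667 s = 390 kbps.

390 kbps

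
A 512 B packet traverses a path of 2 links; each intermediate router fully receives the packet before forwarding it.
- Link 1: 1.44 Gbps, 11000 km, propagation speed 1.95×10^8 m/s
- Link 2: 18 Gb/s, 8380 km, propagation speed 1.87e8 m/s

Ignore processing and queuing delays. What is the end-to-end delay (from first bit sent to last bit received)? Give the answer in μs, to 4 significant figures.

101200 μs

L = 512 × 8 = 4096 bits.
Transmission delays (L/R per hop): 2.84444, 0.227556 μs; sum = 3.072 μs.
Propagation delays (d/s per hop): 56410.3, 44812.8 μs; sum = 101223 μs.
End-to-end = 101200 μs.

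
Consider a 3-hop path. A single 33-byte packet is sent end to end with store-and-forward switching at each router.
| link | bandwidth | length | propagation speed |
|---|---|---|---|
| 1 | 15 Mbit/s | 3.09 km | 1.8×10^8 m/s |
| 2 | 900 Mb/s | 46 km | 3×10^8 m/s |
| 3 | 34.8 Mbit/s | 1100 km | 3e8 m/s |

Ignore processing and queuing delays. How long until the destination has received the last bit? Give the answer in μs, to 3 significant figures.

L = 33 × 8 = 264 bits.
Transmission delays (L/R per hop): 17.6, 0.293333, 7.58621 μs; sum = 25.4795 μs.
Propagation delays (d/s per hop): 17.1667, 153.333, 3666.67 μs; sum = 3837.17 μs.
End-to-end = 3860 μs.

3860 μs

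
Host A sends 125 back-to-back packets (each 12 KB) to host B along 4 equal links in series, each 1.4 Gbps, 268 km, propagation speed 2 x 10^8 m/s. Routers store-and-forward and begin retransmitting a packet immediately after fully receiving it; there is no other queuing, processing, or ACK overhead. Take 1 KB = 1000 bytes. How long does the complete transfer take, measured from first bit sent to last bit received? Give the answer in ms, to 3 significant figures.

Per-hop transmission t_tx = L/R = 96000/1400000000 = 0.0685714 ms.
Per-hop propagation t_prop = 268000/200000000 = 1.34 ms.
Pipeline fill: first packet needs 4·t_tx to clear all hops; remaining 124 packets each add one t_tx.
Total = (4+125-1)·t_tx + 4·t_prop = 128·0.0685714 + 4·1.34 = 14.1 ms.

14.1 ms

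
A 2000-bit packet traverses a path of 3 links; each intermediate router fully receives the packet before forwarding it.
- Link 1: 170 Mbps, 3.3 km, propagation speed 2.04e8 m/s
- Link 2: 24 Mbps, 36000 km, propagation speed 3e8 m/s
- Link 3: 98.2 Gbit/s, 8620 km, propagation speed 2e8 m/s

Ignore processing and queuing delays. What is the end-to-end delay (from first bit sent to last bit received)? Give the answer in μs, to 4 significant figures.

Transmission delays (L/R per hop): 11.7647, 83.3333, 0.0203666 μs; sum = 95.1184 μs.
Propagation delays (d/s per hop): 16.1765, 120000, 43100 μs; sum = 163116 μs.
End-to-end = 163200 μs.

163200 μs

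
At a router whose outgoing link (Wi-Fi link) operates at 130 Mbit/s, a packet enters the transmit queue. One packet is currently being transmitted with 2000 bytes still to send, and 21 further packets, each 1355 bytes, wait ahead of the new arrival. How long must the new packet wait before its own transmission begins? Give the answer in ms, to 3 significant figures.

Each queued packet: L/R = 10840/130000000 = 0.0833846 ms.
21 queued → 1.75108 ms.
Plus remaining 16000 bits of current packet: 0.123077 ms.
Queuing delay = 1.87 ms.

1.87 ms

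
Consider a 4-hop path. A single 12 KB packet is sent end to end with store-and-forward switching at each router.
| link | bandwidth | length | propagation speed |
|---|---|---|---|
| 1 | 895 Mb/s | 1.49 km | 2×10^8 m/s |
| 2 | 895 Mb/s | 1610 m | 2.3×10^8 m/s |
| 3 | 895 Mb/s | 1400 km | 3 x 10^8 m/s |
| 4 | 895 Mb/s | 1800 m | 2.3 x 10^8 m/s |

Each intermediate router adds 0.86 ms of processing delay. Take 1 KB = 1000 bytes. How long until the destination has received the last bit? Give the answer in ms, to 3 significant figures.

L = 96000 bits.
Transmission delay per hop = L/R = 96000/895000000 = 0.107263 ms; 4 hops → 0.42905 ms.
Propagation delays (d/s per hop): 0.00745, 0.007, 4.66667, 0.00782609 ms; sum = 4.68894 ms.
Processing at 3 router(s): 3 × 0.86 ms = 2.58 ms.
End-to-end = 7.70 ms.

7.70 ms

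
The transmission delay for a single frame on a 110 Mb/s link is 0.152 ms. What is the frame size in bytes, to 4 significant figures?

2090 bytes

L = R × t_tx = 110000000 b/s × 0.000152 s = 16720 bits.
In bytes: 16720 / 8 = 2090 bytes.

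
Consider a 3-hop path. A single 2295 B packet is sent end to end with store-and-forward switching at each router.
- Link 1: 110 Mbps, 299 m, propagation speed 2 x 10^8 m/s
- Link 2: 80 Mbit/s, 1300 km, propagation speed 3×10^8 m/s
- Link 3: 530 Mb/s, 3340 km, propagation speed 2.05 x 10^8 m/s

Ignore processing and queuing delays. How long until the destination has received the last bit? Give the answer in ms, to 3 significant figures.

21.1 ms

L = 2295 × 8 = 18360 bits.
Transmission delays (L/R per hop): 0.166909, 0.2295, 0.0346415 ms; sum = 0.431051 ms.
Propagation delays (d/s per hop): 0.001495, 4.33333, 16.2927 ms; sum = 20.6275 ms.
End-to-end = 21.1 ms.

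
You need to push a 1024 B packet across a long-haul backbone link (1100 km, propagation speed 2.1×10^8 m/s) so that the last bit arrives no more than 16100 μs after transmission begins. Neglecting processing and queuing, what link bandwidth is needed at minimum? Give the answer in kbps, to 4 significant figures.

754.2 kbps

L = 8192 bits.
Propagation delay = 1100000 / 210000000 = 5238.1 μs.
Transmission budget = 16100 − 5238.1 = 10861.9 μs.
R ≥ L / t_tx = 8192 bits / 0.0108619 s = 754.2 kbps.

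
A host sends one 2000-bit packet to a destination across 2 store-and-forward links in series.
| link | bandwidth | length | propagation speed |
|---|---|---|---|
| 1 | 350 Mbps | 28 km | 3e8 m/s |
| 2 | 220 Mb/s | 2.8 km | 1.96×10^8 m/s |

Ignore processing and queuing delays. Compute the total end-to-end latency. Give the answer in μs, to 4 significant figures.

Transmission delays (L/R per hop): 5.71429, 9.09091 μs; sum = 14.8052 μs.
Propagation delays (d/s per hop): 93.3333, 14.2857 μs; sum = 107.619 μs.
End-to-end = 122.4 μs.

122.4 μs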